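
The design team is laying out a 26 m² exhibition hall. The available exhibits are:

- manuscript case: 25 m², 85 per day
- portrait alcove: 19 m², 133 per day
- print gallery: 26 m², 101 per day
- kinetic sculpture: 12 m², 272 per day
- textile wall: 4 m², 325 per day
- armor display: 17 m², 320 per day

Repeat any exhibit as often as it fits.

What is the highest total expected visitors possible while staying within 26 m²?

1950

By expected visitors per m²: textile wall 81.25, kinetic sculpture 22.67, armor display 18.82 lead.
Taking 6×textile wall: 24 m² used, 1950 in expected visitors.
That's the maximum — no swap from here does better than 1950.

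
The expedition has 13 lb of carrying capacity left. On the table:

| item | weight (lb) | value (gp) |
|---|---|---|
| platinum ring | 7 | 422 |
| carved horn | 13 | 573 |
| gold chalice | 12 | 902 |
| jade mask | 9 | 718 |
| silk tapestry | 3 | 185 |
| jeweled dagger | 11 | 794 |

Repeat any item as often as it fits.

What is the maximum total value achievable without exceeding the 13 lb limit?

903

Ranking by ratio (value/lb): jade mask 79.78, gold chalice 75.17, jeweled dagger 72.18, silk tapestry 61.67.
The ratio ordering already packs tightly: jade mask + silk tapestry, 12 lb, 903.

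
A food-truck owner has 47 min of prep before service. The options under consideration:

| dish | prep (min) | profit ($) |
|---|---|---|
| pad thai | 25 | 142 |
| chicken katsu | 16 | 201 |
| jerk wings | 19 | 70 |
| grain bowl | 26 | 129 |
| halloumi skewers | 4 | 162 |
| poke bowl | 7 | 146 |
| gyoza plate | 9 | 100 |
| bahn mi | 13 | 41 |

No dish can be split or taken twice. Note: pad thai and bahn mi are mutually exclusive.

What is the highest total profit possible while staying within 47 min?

609

Chicken katsu + halloumi skewers + poke bowl + gyoza plate uses 36 of the 47 min and totals 609.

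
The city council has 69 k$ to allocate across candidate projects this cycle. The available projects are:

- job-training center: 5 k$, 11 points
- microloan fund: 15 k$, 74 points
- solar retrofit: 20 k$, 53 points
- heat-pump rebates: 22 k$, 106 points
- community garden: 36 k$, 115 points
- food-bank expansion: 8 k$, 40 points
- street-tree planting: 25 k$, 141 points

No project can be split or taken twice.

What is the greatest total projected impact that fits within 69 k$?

Ranking by ratio (projected impact/k$): street-tree planting 5.64, food-bank expansion 5.00, microloan fund 4.93, heat-pump rebates 4.82.
The ratio heuristic lands on microloan fund + solar retrofit + food-bank expansion + street-tree planting (308) but leaves 1 k$ idle.
Replace solar retrofit and food-bank expansion with job-training center + heat-pump rebates: the trade gains 24 net, giving 332 at 67 k$.
That's the maximum — no swap from here does better than 332.

332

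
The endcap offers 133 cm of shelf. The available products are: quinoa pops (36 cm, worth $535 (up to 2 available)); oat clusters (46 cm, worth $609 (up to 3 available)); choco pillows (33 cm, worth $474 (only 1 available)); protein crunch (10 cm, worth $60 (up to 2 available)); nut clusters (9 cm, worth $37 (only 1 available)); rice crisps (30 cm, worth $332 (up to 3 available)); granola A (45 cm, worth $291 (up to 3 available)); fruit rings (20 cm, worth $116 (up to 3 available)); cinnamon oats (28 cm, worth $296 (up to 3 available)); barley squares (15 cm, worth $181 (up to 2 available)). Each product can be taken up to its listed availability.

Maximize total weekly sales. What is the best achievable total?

1860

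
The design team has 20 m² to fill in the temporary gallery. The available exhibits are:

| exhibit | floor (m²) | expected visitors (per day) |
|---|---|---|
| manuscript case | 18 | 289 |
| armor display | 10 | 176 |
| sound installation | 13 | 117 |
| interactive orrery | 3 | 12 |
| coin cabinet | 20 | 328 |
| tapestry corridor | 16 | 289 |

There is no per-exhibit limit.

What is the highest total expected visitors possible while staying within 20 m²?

352

A density-first pass picks interactive orrery + tapestry corridor — 301 at 19 m².
The 19 m² tied up in interactive orrery and tapestry corridor is better spent on 2×armor display — total rises to 352 (20 m²).
Every other selection either busts 20 m² or fails to beat 352.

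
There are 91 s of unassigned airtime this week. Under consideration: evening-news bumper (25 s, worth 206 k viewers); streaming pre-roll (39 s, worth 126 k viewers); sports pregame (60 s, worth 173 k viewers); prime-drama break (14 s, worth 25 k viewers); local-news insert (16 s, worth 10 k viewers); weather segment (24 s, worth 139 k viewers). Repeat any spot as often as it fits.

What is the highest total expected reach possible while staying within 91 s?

Density check — evening-news bumper 8.24, weather segment 5.79, streaming pre-roll 3.23 are the best per s.
3×evening-news bumper + prime-drama break uses 89 of the 91 s and totals 643.
No other feasible combination exceeds 643.

643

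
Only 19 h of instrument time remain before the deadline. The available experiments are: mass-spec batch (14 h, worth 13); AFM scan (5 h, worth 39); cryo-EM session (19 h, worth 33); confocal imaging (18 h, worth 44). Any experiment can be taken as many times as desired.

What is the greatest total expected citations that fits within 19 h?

By expected citations per h: AFM scan 7.80, confocal imaging 2.44, cryo-EM session 1.74, mass-spec batch 0.93 lead.
3×AFM scan uses 15 of the 19 h and totals 117.
No other feasible combination exceeds 117.

117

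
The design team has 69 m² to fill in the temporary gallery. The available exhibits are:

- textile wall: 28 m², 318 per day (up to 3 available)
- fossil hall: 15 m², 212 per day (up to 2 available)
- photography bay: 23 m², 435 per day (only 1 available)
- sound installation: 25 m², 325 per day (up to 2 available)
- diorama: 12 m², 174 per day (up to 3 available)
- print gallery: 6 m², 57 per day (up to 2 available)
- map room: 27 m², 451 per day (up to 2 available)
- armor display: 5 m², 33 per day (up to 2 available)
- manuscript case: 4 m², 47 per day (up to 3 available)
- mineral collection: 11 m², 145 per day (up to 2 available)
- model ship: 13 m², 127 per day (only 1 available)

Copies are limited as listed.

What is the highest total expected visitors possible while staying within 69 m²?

1145

A density-first pass picks photography bay + diorama + map room + manuscript case — 1107 at 66 m².
The 12 m² tied up in diorama is better spent on fossil hall — total rises to 1145 (69 m²).
No other feasible combination exceeds 1145.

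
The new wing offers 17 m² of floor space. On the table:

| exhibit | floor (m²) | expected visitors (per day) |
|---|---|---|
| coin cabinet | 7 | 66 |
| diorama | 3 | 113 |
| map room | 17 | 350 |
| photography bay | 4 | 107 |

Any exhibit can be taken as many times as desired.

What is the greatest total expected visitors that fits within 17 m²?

Best packing: 5×diorama — 15 m², 565 total.
That's the maximum — no swap from here does better than 565.

565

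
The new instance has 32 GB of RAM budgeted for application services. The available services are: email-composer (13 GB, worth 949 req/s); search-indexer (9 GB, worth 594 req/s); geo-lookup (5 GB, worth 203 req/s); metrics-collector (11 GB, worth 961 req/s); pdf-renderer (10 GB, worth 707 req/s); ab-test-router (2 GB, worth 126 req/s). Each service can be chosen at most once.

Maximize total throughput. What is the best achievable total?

A density-first pass picks email-composer + geo-lookup + metrics-collector + ab-test-router — 2239 at 31 GB.
Dropping email-composer and geo-lookup frees 18 GB; slotting in search-indexer + pdf-renderer (19 GB) lifts the total to 2388 at 32 GB.
Every other selection either busts 32 GB or fails to beat 2388.

2388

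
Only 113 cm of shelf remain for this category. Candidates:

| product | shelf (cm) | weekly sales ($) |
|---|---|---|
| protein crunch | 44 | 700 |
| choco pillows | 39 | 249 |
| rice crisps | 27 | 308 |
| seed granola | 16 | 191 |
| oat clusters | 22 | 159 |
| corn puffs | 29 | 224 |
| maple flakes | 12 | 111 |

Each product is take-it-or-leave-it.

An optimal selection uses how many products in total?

4

Best achievable weekly sales is 1358.
One optimal bundle: protein crunch + rice crisps + seed granola + oat clusters (109 cm).
All optima have 4 products.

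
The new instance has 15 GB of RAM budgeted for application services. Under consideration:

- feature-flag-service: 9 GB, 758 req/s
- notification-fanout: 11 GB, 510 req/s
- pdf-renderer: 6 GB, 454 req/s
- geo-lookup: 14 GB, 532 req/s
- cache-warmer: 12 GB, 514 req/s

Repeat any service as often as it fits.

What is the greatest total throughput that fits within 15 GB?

Best packing: feature-flag-service + pdf-renderer — 15 GB, 1212 total.

1212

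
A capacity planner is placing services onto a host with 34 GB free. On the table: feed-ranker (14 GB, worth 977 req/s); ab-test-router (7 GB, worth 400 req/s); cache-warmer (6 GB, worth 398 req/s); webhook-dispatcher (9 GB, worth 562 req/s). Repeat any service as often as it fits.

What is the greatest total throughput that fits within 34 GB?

2352

Density check — feed-ranker 69.79, cache-warmer 66.33, webhook-dispatcher 62.44, ab-test-router 57.14 are the best per GB.
Best packing: 2×feed-ranker + cache-warmer — 34 GB, 2352 total.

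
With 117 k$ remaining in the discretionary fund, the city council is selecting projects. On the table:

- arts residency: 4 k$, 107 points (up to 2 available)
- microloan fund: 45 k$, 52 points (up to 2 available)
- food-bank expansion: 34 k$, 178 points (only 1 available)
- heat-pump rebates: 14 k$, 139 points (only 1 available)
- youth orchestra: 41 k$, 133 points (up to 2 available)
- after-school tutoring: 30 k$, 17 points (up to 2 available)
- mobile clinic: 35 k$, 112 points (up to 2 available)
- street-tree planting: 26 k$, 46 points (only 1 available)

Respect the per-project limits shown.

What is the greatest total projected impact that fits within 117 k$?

689

By projected impact per k$: arts residency 26.75, heat-pump rebates 9.93, food-bank expansion 5.24, youth orchestra 3.24 lead.
Greedy by ratio would take 2×arts residency + food-bank expansion + heat-pump rebates + youth orchestra: 97 k$ used, total 664.
Dropping youth orchestra frees 41 k$; slotting in mobile clinic + street-tree planting (61 k$) lifts the total to 689 at 117 k$.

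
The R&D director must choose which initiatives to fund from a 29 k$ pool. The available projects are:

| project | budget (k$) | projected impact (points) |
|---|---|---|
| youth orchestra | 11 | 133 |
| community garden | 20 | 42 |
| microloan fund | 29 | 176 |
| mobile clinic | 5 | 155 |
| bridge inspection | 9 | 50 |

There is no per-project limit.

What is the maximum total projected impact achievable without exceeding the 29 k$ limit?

Ranking by ratio (projected impact/k$): mobile clinic 31.00, youth orchestra 12.09, microloan fund 6.07, bridge inspection 5.56.
5×mobile clinic uses 25 of the 29 k$ and totals 775.

775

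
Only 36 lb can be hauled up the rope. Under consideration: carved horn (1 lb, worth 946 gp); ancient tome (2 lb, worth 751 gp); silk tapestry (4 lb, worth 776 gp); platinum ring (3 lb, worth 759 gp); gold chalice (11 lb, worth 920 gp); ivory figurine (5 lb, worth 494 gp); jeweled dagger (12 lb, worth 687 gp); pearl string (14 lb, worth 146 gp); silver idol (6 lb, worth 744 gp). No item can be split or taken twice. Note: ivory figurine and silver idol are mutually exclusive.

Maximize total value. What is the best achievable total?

By value per lb: carved horn 946.00, ancient tome 375.50, platinum ring 253.00 lead.
Taking carved horn + ancient tome + silk tapestry + platinum ring + gold chalice + silver idol: 27 lb used, 4896 in value.
An exhaustive check of the 512 subsets confirms 4896.

4896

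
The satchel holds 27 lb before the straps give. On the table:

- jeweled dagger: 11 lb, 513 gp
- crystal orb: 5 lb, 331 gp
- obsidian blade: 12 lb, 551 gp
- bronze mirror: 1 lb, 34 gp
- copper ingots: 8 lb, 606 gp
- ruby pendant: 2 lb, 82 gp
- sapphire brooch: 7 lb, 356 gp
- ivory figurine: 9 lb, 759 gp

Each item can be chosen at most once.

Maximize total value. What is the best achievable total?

Taking the top-ratio items first gives crystal orb + bronze mirror + copper ingots + ruby pendant + ivory figurine for 1812 (25 lb).
The 5 lb tied up in crystal orb is better spent on sapphire brooch — total rises to 1837 (27 lb).
The closest alternative, crystal orb + bronze mirror + copper ingots + ruby pendant + ivory figurine, reaches only 1812.

1837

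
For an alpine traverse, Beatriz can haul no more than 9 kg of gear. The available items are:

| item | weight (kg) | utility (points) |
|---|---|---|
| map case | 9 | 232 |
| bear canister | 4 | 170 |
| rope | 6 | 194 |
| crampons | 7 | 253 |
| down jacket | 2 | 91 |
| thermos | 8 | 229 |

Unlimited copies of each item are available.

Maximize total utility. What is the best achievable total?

364

By utility per kg: down jacket 45.50, bear canister 42.50, crampons 36.14 lead.
4×down jacket uses 8 of the 9 kg and totals 364.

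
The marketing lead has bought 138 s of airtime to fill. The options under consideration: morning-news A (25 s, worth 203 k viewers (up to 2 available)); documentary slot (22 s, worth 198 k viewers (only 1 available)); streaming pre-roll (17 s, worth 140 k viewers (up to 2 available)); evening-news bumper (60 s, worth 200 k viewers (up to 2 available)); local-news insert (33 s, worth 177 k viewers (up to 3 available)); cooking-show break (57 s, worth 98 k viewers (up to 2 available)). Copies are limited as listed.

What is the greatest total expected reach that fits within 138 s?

958

Density check — documentary slot 9.00, streaming pre-roll 8.24, morning-news A 8.12 are the best per s.
Taking the top-ratio spots first gives 2×morning-news A + documentary slot + 2×streaming pre-roll for 884 (106 s).
Dropping 2×streaming pre-roll frees 34 s; slotting in 2×local-news insert (66 s) lifts the total to 958 at 138 s.
That's the maximum — no swap from here does better than 958.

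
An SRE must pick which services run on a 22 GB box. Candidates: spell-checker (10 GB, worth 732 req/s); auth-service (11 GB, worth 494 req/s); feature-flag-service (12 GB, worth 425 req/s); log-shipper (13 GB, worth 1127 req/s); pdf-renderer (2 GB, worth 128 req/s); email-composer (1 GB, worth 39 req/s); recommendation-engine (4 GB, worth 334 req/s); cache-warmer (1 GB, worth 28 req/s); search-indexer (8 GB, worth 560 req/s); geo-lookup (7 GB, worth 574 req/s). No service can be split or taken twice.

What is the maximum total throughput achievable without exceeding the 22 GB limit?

Filling by ratio: log-shipper + pdf-renderer + email-composer + recommendation-engine + cache-warmer for 1656, with 1 GB left unused.
Replace email-composer and recommendation-engine and cache-warmer with geo-lookup: the trade gains 173 net, giving 1829 at 22 GB.
The closest alternative, log-shipper + email-composer + cache-warmer + geo-lookup, reaches only 1768.

1829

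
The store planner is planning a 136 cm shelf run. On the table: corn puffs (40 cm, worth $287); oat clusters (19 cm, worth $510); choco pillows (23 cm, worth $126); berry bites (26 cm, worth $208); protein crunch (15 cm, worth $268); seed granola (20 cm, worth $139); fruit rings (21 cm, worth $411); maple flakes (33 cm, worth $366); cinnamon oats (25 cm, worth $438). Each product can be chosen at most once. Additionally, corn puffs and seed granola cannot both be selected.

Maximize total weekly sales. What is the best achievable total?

Oat clusters + protein crunch + seed granola + fruit rings + maple flakes + cinnamon oats uses 133 of the 136 cm and totals 2132.
Next best is oat clusters + choco pillows + protein crunch + fruit rings + maple flakes + cinnamon oats at 2119 (136 cm) — short by 13.

2132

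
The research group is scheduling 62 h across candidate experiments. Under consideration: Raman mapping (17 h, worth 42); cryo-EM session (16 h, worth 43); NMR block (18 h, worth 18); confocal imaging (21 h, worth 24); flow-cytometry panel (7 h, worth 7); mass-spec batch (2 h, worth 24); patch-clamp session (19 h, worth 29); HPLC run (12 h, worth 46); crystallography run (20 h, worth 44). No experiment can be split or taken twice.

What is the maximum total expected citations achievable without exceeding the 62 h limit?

164

Ranking by ratio (expected citations/h): mass-spec batch 12.00, HPLC run 3.83, cryo-EM session 2.69.
Filling by ratio: Raman mapping + cryo-EM session + flow-cytometry panel + mass-spec batch + HPLC run for 162, with 8 h left unused.
Dropping Raman mapping frees 17 h; slotting in crystallography run (20 h) lifts the total to 164 at 57 h.
No other feasible combination exceeds 164.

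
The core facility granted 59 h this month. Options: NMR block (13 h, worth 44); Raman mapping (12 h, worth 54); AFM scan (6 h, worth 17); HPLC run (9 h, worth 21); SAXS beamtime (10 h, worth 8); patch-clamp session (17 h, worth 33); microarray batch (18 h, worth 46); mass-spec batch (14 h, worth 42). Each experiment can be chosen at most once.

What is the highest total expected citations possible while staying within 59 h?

186

Taking the top-ratio experiments first gives NMR block + Raman mapping + AFM scan + HPLC run + mass-spec batch for 178 (54 h).
The 15 h tied up in AFM scan and HPLC run is better spent on microarray batch — total rises to 186 (57 h).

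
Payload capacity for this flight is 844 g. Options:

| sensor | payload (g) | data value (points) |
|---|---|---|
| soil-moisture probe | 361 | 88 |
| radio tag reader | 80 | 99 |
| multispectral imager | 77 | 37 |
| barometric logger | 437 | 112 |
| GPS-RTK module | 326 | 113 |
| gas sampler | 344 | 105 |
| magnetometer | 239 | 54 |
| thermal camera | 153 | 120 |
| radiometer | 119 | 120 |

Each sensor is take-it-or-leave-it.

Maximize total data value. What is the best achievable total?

489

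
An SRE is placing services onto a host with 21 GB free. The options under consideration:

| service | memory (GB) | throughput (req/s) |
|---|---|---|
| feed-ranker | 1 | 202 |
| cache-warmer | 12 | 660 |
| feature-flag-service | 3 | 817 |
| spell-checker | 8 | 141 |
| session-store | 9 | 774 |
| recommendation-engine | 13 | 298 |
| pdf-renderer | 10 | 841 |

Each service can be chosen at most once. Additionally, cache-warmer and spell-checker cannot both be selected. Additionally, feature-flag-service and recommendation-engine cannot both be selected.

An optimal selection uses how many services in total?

4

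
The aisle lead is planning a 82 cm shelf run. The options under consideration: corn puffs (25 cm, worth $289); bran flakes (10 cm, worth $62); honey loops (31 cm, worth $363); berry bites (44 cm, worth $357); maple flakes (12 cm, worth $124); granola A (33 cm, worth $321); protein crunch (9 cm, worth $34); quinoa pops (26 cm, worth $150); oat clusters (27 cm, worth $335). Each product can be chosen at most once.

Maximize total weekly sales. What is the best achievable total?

The ratio ordering already packs tightly: bran flakes + honey loops + maple flakes + oat clusters, 80 cm, 884.

884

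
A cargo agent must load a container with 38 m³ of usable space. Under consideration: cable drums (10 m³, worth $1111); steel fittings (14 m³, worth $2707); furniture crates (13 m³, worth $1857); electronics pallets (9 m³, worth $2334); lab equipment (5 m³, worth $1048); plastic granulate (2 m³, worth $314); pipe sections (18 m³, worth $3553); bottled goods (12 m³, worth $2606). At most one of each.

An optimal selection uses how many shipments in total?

4

Optimal total is 7961.
For example steel fittings + electronics pallets + plastic granulate + bottled goods achieves it, using 37 m³.
All optima have 4 shipments.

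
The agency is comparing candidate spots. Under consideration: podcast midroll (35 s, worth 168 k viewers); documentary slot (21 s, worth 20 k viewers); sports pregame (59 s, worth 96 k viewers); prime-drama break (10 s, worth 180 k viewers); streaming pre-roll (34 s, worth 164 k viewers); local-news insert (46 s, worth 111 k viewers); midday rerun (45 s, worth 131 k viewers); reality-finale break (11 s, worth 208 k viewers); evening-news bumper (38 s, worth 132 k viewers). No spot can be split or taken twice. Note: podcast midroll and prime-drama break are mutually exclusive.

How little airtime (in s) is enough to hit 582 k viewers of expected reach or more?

Minimise s subject to total expected reach ≥ 582.
Taking prime-drama break + streaming pre-roll + reality-finale break + evening-news bumper gives 684 (≥ 582) for 93 s.
Any bundle with less than 93 s falls short of 582.

93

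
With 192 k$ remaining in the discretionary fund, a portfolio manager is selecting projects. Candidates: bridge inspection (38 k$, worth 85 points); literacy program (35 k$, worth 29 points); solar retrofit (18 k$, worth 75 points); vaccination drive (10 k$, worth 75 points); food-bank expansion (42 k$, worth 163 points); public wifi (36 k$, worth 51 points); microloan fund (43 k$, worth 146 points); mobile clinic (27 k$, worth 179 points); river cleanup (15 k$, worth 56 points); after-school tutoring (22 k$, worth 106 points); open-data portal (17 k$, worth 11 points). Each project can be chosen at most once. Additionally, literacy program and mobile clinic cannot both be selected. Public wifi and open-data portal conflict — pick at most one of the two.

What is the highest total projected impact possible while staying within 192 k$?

Solar retrofit + vaccination drive + food-bank expansion + microloan fund + mobile clinic + river cleanup + after-school tutoring uses 177 of the 192 k$ and totals 800.

800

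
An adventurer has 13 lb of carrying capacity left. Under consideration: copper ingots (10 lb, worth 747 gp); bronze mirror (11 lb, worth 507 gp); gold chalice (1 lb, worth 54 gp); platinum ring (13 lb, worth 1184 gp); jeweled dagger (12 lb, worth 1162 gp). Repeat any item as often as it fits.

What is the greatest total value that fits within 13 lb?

Gold chalice + jeweled dagger uses 13 of the 13 lb and totals 1216.
That's the maximum — no swap from here does better than 1216.

1216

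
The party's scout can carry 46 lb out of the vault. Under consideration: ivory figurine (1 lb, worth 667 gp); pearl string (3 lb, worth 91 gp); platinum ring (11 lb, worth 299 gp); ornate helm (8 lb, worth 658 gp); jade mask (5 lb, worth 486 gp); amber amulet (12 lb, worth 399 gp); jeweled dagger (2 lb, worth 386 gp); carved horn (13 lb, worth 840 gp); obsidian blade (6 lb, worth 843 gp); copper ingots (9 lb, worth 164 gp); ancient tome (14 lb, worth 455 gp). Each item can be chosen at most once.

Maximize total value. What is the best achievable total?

Greedy by ratio would take ivory figurine + pearl string + ornate helm + jade mask + jeweled dagger + carved horn + obsidian blade: 38 lb used, total 3971.
Replace pearl string with platinum ring: the trade gains 208 net, giving 4179 at 46 lb.
An exhaustive check of the 2048 subsets confirms 4179.

4179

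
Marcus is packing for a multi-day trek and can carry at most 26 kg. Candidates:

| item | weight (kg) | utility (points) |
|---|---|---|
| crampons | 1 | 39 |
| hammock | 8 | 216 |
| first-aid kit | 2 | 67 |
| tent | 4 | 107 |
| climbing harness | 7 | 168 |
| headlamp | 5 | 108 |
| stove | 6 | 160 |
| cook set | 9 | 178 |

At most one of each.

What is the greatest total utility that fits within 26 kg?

697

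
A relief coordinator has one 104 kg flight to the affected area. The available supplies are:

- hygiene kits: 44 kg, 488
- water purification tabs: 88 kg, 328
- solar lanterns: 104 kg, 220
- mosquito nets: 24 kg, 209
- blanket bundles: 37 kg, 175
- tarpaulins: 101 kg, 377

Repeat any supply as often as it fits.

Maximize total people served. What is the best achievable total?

Best packing: 2×hygiene kits — 88 kg, 976 total.

976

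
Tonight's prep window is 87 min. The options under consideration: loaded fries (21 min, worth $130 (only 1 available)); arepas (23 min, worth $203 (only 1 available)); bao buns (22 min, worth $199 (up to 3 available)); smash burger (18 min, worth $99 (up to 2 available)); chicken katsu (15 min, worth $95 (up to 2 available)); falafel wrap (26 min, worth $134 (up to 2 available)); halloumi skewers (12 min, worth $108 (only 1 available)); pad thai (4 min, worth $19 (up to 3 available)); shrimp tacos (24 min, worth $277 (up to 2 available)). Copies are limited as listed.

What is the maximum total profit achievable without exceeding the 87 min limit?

Density check — shrimp tacos 11.54, bao buns 9.05, halloumi skewers 9.00, arepas 8.83 are the best per min.
Taking the top-ratio dishes first gives bao buns + halloumi skewers + pad thai + 2×shrimp tacos for 880 (86 min).
The 22 min tied up in bao buns is better spent on arepas — total rises to 884 (87 min).

884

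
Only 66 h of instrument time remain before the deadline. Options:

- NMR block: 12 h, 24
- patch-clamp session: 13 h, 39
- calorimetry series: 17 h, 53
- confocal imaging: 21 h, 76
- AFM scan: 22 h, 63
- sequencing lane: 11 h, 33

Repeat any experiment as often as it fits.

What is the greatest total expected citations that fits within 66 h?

3×confocal imaging uses 63 of the 66 h and totals 228.
That's the maximum — no swap from here does better than 228.

228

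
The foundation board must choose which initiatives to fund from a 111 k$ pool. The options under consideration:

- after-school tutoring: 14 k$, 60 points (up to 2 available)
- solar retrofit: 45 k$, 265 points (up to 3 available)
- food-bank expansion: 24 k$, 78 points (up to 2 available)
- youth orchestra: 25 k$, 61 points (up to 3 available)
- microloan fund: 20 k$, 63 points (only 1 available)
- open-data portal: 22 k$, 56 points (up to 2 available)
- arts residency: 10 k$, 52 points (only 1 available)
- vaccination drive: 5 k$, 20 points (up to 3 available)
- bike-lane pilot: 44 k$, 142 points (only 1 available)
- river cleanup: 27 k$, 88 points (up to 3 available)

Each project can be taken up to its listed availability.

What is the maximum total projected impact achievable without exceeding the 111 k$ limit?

622

Density check — solar retrofit 5.89, arts residency 5.20, after-school tutoring 4.29 are the best per k$.
2×solar retrofit + arts residency + 2×vaccination drive uses 110 of the 111 k$ and totals 622.
That's the maximum — no swap from here does better than 622.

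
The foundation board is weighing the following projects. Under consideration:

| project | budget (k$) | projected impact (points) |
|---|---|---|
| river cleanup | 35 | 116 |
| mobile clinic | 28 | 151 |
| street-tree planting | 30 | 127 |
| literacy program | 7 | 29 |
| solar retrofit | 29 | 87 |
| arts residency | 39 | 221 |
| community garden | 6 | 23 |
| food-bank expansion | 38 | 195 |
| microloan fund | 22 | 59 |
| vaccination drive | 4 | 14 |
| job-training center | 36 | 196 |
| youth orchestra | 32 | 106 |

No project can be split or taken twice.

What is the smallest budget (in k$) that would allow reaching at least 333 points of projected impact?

Look for the lowest-budget combination reaching 333.
mobile clinic + job-training center: 347 projected impact at 64 k$.
Any bundle with less than 64 k$ falls short of 333.

64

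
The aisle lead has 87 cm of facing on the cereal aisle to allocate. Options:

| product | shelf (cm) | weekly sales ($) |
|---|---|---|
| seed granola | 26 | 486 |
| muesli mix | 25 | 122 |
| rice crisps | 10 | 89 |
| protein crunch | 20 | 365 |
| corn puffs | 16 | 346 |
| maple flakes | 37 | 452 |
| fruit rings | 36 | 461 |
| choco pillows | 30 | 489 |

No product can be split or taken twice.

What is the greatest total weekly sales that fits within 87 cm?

Taking the top-ratio products first gives seed granola + rice crisps + protein crunch + corn puffs for 1286 (72 cm).
The 16 cm tied up in corn puffs is better spent on choco pillows — total rises to 1429 (86 cm).
Runner-up seed granola + rice crisps + corn puffs + choco pillows tops out at 1410.

1429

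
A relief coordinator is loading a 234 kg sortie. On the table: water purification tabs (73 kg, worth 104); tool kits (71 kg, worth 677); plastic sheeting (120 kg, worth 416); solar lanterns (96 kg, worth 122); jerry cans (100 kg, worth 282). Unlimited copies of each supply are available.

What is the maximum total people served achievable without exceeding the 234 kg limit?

The ratio ordering already packs tightly: 3×tool kits, 213 kg, 2031.

2031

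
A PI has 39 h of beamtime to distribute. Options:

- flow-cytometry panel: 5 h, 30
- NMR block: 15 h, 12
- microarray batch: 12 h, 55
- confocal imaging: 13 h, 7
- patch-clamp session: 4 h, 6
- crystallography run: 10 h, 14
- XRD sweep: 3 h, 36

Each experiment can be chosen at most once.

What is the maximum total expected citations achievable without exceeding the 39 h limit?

Best packing: flow-cytometry panel + microarray batch + patch-clamp session + crystallography run + XRD sweep — 34 h, 141 total.

141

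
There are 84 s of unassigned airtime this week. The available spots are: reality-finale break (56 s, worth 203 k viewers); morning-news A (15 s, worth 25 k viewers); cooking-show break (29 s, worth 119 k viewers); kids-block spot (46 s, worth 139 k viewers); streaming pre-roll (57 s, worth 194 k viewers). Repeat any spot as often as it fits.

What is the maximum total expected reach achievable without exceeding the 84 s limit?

Taking morning-news A + 2×cooking-show break: 73 s used, 263 in expected reach.
That's the maximum — no swap from here does better than 263.

263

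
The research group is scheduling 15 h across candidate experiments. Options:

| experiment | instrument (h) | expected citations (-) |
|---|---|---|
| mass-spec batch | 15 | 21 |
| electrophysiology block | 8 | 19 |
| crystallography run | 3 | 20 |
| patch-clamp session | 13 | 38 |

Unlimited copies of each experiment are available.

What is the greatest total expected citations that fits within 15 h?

100

5×crystallography run uses 15 of the 15 h and totals 100.
Every other selection either busts 15 h or fails to beat 100.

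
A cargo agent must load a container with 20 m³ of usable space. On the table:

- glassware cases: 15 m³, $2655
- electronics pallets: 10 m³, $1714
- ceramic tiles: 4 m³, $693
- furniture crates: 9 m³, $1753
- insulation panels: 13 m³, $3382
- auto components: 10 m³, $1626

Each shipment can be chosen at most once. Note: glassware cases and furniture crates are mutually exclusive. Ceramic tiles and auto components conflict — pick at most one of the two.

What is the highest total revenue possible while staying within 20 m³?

By revenue per m³: insulation panels 260.15, furniture crates 194.78, glassware cases 177.00 lead.
Taking ceramic tiles + insulation panels: 17 m³ used, 4075 in revenue.
The spare 3 m³ is too small for any remaining shipment, and no feasible exchange beats 4075.

4075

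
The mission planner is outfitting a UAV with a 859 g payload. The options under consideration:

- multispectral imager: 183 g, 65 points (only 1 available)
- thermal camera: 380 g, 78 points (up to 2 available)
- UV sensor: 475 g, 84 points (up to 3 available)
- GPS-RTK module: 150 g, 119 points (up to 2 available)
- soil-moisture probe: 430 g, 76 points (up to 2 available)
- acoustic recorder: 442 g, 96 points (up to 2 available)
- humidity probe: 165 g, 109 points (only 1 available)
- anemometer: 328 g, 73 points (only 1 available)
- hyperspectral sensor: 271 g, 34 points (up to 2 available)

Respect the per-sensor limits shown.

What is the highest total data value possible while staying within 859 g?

Greedy by ratio would take multispectral imager + 2×GPS-RTK module + humidity probe: 648 g used, total 412.
The 183 g tied up in multispectral imager is better spent on thermal camera — total rises to 425 (845 g).

425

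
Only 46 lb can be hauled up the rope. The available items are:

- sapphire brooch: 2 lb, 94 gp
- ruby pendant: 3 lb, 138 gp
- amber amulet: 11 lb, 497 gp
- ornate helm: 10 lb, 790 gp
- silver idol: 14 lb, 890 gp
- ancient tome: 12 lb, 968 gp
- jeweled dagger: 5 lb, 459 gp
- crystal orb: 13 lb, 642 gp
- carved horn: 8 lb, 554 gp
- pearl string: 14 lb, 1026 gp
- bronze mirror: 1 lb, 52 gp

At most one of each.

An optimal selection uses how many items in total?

6

Best achievable value is 3475.
sapphire brooch + ruby pendant + ornate helm + ancient tome + jeweled dagger + pearl string hits 3475 at 46 lb.
Every optimal selection uses 6 items.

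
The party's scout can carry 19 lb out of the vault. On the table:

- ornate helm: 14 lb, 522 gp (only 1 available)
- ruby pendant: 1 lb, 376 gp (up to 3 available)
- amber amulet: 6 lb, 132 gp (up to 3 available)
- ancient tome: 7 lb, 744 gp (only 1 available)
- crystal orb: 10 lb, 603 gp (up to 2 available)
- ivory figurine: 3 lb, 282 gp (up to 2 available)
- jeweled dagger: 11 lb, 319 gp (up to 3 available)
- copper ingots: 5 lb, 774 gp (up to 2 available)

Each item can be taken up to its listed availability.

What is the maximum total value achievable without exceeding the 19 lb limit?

By value per lb: ruby pendant 376.00, copper ingots 154.80, ancient tome 106.29, ivory figurine 94.00 lead.
Best packing: 3×ruby pendant + 2×ivory figurine + 2×copper ingots — 19 lb, 3240 total.
Every other selection either busts 19 lb or exceeds an availability limit or fails to beat 3240.

3240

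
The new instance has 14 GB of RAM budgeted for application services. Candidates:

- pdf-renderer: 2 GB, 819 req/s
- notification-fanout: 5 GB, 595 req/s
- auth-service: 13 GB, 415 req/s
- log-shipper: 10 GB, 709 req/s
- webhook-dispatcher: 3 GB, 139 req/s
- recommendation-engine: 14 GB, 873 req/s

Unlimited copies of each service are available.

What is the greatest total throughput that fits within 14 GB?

5733

Best packing: 7×pdf-renderer — 14 GB, 5733 total.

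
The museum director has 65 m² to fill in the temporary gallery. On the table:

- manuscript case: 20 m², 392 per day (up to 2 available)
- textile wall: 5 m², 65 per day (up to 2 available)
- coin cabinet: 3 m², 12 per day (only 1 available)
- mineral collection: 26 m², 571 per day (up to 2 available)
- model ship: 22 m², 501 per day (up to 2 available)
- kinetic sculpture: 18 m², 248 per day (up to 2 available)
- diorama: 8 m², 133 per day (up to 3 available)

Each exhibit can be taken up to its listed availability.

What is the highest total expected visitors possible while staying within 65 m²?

1394

Best packing: manuscript case + 2×model ship — 64 m², 1394 total.
No other feasible combination exceeds 1394.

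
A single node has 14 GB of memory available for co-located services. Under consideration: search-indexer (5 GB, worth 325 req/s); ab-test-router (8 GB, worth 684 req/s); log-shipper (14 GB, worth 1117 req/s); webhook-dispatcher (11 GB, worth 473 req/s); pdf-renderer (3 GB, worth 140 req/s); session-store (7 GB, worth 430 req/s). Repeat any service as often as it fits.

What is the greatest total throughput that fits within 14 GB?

1117

The ratio heuristic lands on search-indexer + ab-test-router (1009) but leaves 1 GB idle.
The 13 GB tied up in search-indexer and ab-test-router is better spent on log-shipper — total rises to 1117 (14 GB).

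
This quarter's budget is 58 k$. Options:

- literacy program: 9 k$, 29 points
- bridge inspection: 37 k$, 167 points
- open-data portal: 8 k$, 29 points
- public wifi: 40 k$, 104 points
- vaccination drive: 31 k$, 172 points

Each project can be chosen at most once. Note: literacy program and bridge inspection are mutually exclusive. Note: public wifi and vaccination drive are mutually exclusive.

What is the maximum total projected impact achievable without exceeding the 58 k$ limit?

Best packing: literacy program + open-data portal + vaccination drive — 48 k$, 230 total.

230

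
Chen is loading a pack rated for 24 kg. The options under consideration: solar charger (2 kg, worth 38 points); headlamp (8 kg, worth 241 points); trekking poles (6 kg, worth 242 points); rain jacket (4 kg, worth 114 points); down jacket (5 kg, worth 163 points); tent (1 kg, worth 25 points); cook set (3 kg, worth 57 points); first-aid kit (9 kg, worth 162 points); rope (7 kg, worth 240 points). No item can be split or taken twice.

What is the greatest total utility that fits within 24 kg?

A density-first pass picks trekking poles + rain jacket + down jacket + tent + rope — 784 at 23 kg.
Dropping tent frees 1 kg; slotting in solar charger (2 kg) lifts the total to 797 at 24 kg.
No other feasible combination exceeds 797.

797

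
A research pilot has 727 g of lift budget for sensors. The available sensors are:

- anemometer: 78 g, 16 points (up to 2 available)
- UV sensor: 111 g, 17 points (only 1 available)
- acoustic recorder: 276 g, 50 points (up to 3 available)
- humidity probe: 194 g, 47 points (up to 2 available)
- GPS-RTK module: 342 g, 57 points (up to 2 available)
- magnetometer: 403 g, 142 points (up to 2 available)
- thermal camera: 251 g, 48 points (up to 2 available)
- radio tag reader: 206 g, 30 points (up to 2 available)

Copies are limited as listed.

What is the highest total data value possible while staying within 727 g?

206

A density-first pass picks anemometer + humidity probe + magnetometer — 205 at 675 g.
Dropping anemometer frees 78 g; slotting in UV sensor (111 g) lifts the total to 206 at 708 g.
That's the maximum — no swap from here does better than 206.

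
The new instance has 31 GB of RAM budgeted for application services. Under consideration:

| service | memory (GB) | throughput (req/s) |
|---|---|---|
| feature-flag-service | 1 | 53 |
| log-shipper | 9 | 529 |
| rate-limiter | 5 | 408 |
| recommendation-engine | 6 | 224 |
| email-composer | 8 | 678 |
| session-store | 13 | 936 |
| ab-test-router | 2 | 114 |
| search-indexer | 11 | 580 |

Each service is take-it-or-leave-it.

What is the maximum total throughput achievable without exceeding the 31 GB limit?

2196

Ranking by ratio (throughput/GB): email-composer 84.75, rate-limiter 81.60, session-store 72.00.
A density-first pass picks feature-flag-service + rate-limiter + email-composer + session-store + ab-test-router — 2189 at 29 GB.
The 7 GB tied up in rate-limiter and ab-test-router is better spent on log-shipper — total rises to 2196 (31 GB).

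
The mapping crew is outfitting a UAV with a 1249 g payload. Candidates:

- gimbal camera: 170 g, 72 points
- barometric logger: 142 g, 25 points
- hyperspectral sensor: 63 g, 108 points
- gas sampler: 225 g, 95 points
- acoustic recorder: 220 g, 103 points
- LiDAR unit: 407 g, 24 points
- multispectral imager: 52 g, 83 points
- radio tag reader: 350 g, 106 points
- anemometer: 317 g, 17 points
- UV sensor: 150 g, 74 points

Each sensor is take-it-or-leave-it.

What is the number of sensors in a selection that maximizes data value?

7

The maximum data value within 1249 g is 641.
For example gimbal camera + hyperspectral sensor + gas sampler + acoustic recorder + multispectral imager + radio tag reader + UV sensor achieves it, using 1230 g.
All optima have 7 sensors.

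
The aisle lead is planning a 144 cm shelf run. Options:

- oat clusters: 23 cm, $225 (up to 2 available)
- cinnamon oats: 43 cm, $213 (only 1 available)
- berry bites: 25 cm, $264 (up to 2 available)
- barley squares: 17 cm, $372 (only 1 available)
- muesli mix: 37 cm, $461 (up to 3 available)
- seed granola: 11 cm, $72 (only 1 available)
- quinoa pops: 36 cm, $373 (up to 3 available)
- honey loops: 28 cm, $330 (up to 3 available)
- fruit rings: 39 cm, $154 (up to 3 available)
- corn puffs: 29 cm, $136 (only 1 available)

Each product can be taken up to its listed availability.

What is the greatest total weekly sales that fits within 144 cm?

1888

Ranking by ratio (weekly sales/cm): barley squares 21.88, muesli mix 12.46, honey loops 11.79, berry bites 10.56.
The ratio heuristic lands on barley squares + 3×muesli mix + seed granola (1827) but leaves 5 cm idle.
Replace muesli mix and seed granola with berry bites + honey loops: the trade gains 61 net, giving 1888 at 144 cm.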